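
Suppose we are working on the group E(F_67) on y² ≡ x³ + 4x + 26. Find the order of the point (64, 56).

8

2P: tangent at (64, 56): λ = (3·64² + 4)/(2·56) ≡ 31/45. 45⁻¹ ≡ 3 (mod 67), so λ ≡ 31·3 ≡ 26.
  x = λ² - 64 - 64 = 676 - 128 ≡ 12; y = λ·(64 - 12) - 56 ≡ 23. → (12, 23)
3P: (12, 23) + (64, 56). λ = (56 - 23)/(64 - 12) ≡ 33/52 mod 67. 52⁻¹ ≡ 58 (mod 67), so λ ≡ 38.
  x = λ² - 12 - 64 = 1444 - 76 ≡ 28; y = λ·(12 - 28) - 23 ≡ 39. → (28, 39)
4P: (28, 39) + (64, 56). λ = (56 - 39)/(64 - 28) ≡ 17/36 mod 67. 36⁻¹ ≡ 54 (mod 67) since 36·54 = 1944 ≡ 1, so λ ≡ 47.
  x = λ² - 28 - 64 = 2209 - 92 ≡ 40; y = λ·(28 - 40) - 39 ≡ 0. → (40, 0)
5P: (40, 0) + (64, 56). λ = (56 - 0)/(64 - 40) ≡ 56/24 mod 67. 24⁻¹ ≡ 14 (mod 67), so λ ≡ 47.
  x = λ² - 40 - 64 = 2209 - 104 ≡ 28; y = λ·(40 - 28) - 0 ≡ 28. → (28, 28)
6P: (28, 28) + (64, 56). λ = (56 - 28)/(64 - 28) ≡ 28/36 mod 67. 36⁻¹ ≡ 54 (mod 67), so λ ≡ 38.
  x = λ² - 28 - 64 = 1444 - 92 ≡ 12; y = λ·(28 - 12) - 28 ≡ 44. → (12, 44)
7P: (12, 44) + (64, 56). λ = (56 - 44)/(64 - 12) ≡ 12/52 mod 67. 52⁻¹ ≡ 58 (mod 67), so λ ≡ 26.
  x = λ² - 12 - 64 = 676 - 76 ≡ 64; y = λ·(12 - 64) - 44 ≡ 11. → (64, 11)
8P: (64, 11) + (64, 56): same x and y₁ ≡ -y₂, so the sum is O.
8P = O, so the order is 8.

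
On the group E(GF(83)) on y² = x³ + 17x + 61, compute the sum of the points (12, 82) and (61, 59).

(12, 82) + (61, 59). λ = (59 - 82)/(61 - 12) ≡ 60/49 mod 83. 49⁻¹ ≡ 61 (mod 83), so λ ≡ 8.
  x = λ² - 12 - 61 = 64 - 73 ≡ 74; y = λ·(12 - 74) - 82 ≡ 3. → (74, 3)

(74, 3)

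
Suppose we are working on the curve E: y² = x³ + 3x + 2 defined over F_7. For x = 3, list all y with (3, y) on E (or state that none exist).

x³ + 3x + 2 = 38 ≡ 3 (mod 7).
3 is a non-residue mod 7; no y exists.

none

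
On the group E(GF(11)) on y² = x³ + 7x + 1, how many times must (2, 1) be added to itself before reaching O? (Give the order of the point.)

2P: tangent at (2, 1): λ = (3·2² + 7)/(2·1) ≡ 8/2. 2⁻¹ ≡ 6 (mod 11) since 2·6 = 12 ≡ 1, so λ ≡ 8·6 ≡ 4.
  x = λ² - 2 - 2 = 16 - 4 ≡ 1; y = λ·(2 - 1) - 1 ≡ 3. → (1, 3)
3P: (1, 3) + (2, 1). λ = (1 - 3)/(2 - 1) ≡ 9/1 mod 11. 1⁻¹ ≡ 1 (mod 11), so λ ≡ 9.
  x = λ² - 1 - 2 = 81 - 3 ≡ 1; y = λ·(1 - 1) - 3 ≡ 8. → (1, 8)
4P: (1, 8) + (2, 1). λ = (1 - 8)/(2 - 1) ≡ 4/1 mod 11. 1⁻¹ ≡ 1 (mod 11) since 1·1 = 1 ≡ 1, so λ ≡ 4.
  x = λ² - 1 - 2 = 16 - 3 ≡ 2; y = λ·(1 - 2) - 8 ≡ 10. → (2, 10)
5P: (2, 10) + (2, 1): same x and y₁ ≡ -y₂, so the sum is O.
5P = O, so the order is 5.

5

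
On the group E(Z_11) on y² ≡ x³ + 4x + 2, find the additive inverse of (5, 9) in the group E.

(5, 2)

-(5, 9) = (5, -9 mod 11) = (5, 2).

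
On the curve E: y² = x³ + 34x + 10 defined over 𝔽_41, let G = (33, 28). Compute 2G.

tangent at (33, 28): λ = (3·33² + 34)/(2·28) ≡ 21/15. 15⁻¹ ≡ 11 (mod 41) since 15·11 = 165 ≡ 1, so λ ≡ 21·11 ≡ 26.
  x = λ² - 33 - 33 = 676 - 66 ≡ 36; y = λ·(33 - 36) - 28 ≡ 17. → (36, 17)

(36, 17)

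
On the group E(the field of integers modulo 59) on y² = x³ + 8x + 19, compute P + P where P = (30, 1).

tangent at (30, 1): λ = (3·30² + 8)/(2·1) ≡ 53/2. 2⁻¹ ≡ 30 (mod 59), so λ ≡ 53·30 ≡ 56.
  x = λ² - 30 - 30 = 3136 - 60 ≡ 8; y = λ·(30 - 8) - 1 ≡ 51. → (8, 51)

(8, 51)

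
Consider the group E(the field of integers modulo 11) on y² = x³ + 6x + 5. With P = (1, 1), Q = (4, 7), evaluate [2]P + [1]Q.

(1, 10)

First 2P:
Repeated addition: build up to 2P.
2P: tangent at (1, 1): λ = (3·1² + 6)/(2·1) ≡ 9/2. 2⁻¹ ≡ 6 (mod 11), so λ ≡ 9·6 ≡ 10.
  x = λ² - 1 - 1 = 100 - 2 ≡ 10; y = λ·(1 - 10) - 1 ≡ 8. → (10, 8)
2P = (10, 8).
Finally 2P + Q:
(10, 8) + (4, 7). λ = (7 - 8)/(4 - 10) ≡ 10/5 mod 11. 5⁻¹ ≡ 9 (mod 11), so λ ≡ 2.
  x = λ² - 10 - 4 = 4 - 14 ≡ 1; y = λ·(10 - 1) - 8 ≡ 10. → (1, 10)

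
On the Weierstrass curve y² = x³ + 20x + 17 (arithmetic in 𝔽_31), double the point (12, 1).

(26, 28)

tangent at (12, 1): λ = (3·12² + 20)/(2·1) ≡ 18/2. 2⁻¹ ≡ 16 (mod 31) since 2·16 = 32 ≡ 1, so λ ≡ 18·16 ≡ 9.
  x = λ² - 12 - 12 = 81 - 24 ≡ 26; y = λ·(12 - 26) - 1 ≡ 28. → (26, 28)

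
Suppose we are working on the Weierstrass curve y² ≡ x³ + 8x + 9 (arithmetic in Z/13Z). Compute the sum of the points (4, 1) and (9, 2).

(12, 0)

(4, 1) + (9, 2). λ = (2 - 1)/(9 - 4) ≡ 1/5 mod 13. 5⁻¹ ≡ 8 (mod 13), so λ ≡ 8.
  x = λ² - 4 - 9 = 64 - 13 ≡ 12; y = λ·(4 - 12) - 1 ≡ 0. → (12, 0)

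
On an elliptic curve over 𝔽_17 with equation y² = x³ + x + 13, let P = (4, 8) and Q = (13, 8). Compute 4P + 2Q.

(1, 10)

First 4P:
Double-and-add on 4 = (100)₂. Start with P = (4, 8) for the leading 1-bit.
double: tangent at (4, 8): λ = (3·4² + 1)/(2·8) ≡ 15/16. 16⁻¹ ≡ 16 (mod 17), so λ ≡ 15·16 ≡ 2.
  x = λ² - 4 - 4 = 4 - 8 ≡ 13; y = λ·(4 - 13) - 8 ≡ 8. → (13, 8)
double: tangent at (13, 8): λ = (3·13² + 1)/(2·8) ≡ 15/16. 16⁻¹ ≡ 16 (mod 17), so λ ≡ 15·16 ≡ 2.
  x = λ² - 13 - 13 = 4 - 26 ≡ 12; y = λ·(13 - 12) - 8 ≡ 11. → (12, 11)
4P = (12, 11).
Next 2Q:
Repeated addition: build up to 2Q.
2Q: tangent at (13, 8): λ = (3·13² + 1)/(2·8) ≡ 15/16. 16⁻¹ ≡ 16 (mod 17) since 16·16 = 256 ≡ 1, so λ ≡ 15·16 ≡ 2.
  x = λ² - 13 - 13 = 4 - 26 ≡ 12; y = λ·(13 - 12) - 8 ≡ 11. → (12, 11)
2Q = (12, 11).
Finally 4P + 2Q:
tangent at (12, 11): λ = (3·12² + 1)/(2·11) ≡ 8/5. 5⁻¹ ≡ 7 (mod 17) since 5·7 = 35 ≡ 1, so λ ≡ 8·7 ≡ 5.
  x = λ² - 12 - 12 = 25 - 24 ≡ 1; y = λ·(12 - 1) - 11 ≡ 10. → (1, 10)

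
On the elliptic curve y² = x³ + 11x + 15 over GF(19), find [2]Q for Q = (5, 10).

tangent at (5, 10): λ = (3·5² + 11)/(2·10) ≡ 10/1. 1⁻¹ ≡ 1 (mod 19) since 1·1 = 1 ≡ 1, so λ ≡ 10·1 ≡ 10.
  x = λ² - 5 - 5 = 100 - 10 ≡ 14; y = λ·(5 - 14) - 10 ≡ 14. → (14, 14)

(14, 14)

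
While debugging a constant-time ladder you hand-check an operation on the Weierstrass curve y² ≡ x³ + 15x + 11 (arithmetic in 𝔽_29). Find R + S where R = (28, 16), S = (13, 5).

(28, 16) + (13, 5). λ = (5 - 16)/(13 - 28) ≡ 18/14 mod 29. 14⁻¹ ≡ 27 (mod 29) since 14·27 = 378 ≡ 1, so λ ≡ 22.
  x = λ² - 28 - 13 = 484 - 41 ≡ 8; y = λ·(28 - 8) - 16 ≡ 18. → (8, 18)

(8, 18)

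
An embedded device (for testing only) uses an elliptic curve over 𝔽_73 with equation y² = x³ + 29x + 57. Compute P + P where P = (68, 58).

(47, 59)

tangent at (68, 58): λ = (3·68² + 29)/(2·58) ≡ 31/43. 43⁻¹ ≡ 17 (mod 73) since 43·17 = 731 ≡ 1, so λ ≡ 31·17 ≡ 16.
  x = λ² - 68 - 68 = 256 - 136 ≡ 47; y = λ·(68 - 47) - 58 ≡ 59. → (47, 59)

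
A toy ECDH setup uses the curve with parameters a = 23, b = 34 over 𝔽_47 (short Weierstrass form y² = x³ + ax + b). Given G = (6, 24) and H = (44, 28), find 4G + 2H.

(21, 40)

First 4G:
Repeated addition: build up to 4G.
2G: tangent at (6, 24): λ = (3·6² + 23)/(2·24) ≡ 37/1. 1⁻¹ ≡ 1 (mod 47) since 1·1 = 1 ≡ 1, so λ ≡ 37·1 ≡ 37.
  x = λ² - 6 - 6 = 1369 - 12 ≡ 41; y = λ·(6 - 41) - 24 ≡ 44. → (41, 44)
3G: (41, 44) + (6, 24). λ = (24 - 44)/(6 - 41) ≡ 27/12 mod 47. 12⁻¹ ≡ 4 (mod 47), so λ ≡ 14.
  x = λ² - 41 - 6 = 196 - 47 ≡ 8; y = λ·(41 - 8) - 44 ≡ 42. → (8, 42)
4G: (8, 42) + (6, 24). λ = (24 - 42)/(6 - 8) ≡ 29/45 mod 47. 45⁻¹ ≡ 23 (mod 47), so λ ≡ 9.
  x = λ² - 8 - 6 = 81 - 14 ≡ 20; y = λ·(8 - 20) - 42 ≡ 38. → (20, 38)
4G = (20, 38).
Next 2H:
Repeated addition: build up to 2H.
2H: tangent at (44, 28): λ = (3·44² + 23)/(2·28) ≡ 3/9. 9⁻¹ ≡ 21 (mod 47) since 9·21 = 189 ≡ 1, so λ ≡ 3·21 ≡ 16.
  x = λ² - 44 - 44 = 256 - 88 ≡ 27; y = λ·(44 - 27) - 28 ≡ 9. → (27, 9)
2H = (27, 9).
Finally 4G + 2H:
(20, 38) + (27, 9). λ = (9 - 38)/(27 - 20) ≡ 18/7 mod 47. 7⁻¹ ≡ 27 (mod 47), so λ ≡ 16.
  x = λ² - 20 - 27 = 256 - 47 ≡ 21; y = λ·(20 - 21) - 38 ≡ 40. → (21, 40)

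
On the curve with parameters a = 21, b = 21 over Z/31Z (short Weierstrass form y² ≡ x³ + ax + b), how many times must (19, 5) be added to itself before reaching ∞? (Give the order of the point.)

2P: tangent at (19, 5): λ = (3·19² + 21)/(2·5) ≡ 19/10. 10⁻¹ ≡ 28 (mod 31), so λ ≡ 19·28 ≡ 5.
  x = λ² - 19 - 19 = 25 - 38 ≡ 18; y = λ·(19 - 18) - 5 ≡ 0. → (18, 0)
3P: (18, 0) + (19, 5). λ = (5 - 0)/(19 - 18) ≡ 5/1 mod 31. 1⁻¹ ≡ 1 (mod 31) since 1·1 = 1 ≡ 1, so λ ≡ 5.
  x = λ² - 18 - 19 = 25 - 37 ≡ 19; y = λ·(18 - 19) - 0 ≡ 26. → (19, 26)
4P: (19, 26) + (19, 5): same x and y₁ ≡ -y₂, so the sum is ∞.
4P = ∞, so the order is 4.

4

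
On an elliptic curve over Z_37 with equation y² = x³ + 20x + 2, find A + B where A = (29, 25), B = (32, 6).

(12, 3)

(29, 25) + (32, 6). λ = (6 - 25)/(32 - 29) ≡ 18/3 mod 37. 3⁻¹ ≡ 25 (mod 37) since 3·25 = 75 ≡ 1, so λ ≡ 6.
  x = λ² - 29 - 32 = 36 - 61 ≡ 12; y = λ·(29 - 12) - 25 ≡ 3. → (12, 3)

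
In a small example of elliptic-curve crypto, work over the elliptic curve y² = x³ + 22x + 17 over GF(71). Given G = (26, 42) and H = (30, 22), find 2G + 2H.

First 2G:
Repeated addition: build up to 2G.
2G: tangent at (26, 42): λ = (3·26² + 22)/(2·42) ≡ 62/13. 13⁻¹ ≡ 11 (mod 71) since 13·11 = 143 ≡ 1, so λ ≡ 62·11 ≡ 43.
  x = λ² - 26 - 26 = 1849 - 52 ≡ 22; y = λ·(26 - 22) - 42 ≡ 59. → (22, 59)
2G = (22, 59).
Next 2H:
Repeated addition: build up to 2H.
2H: tangent at (30, 22): λ = (3·30² + 22)/(2·22) ≡ 24/44. 44⁻¹ ≡ 21 (mod 71) since 44·21 = 924 ≡ 1, so λ ≡ 24·21 ≡ 7.
  x = λ² - 30 - 30 = 49 - 60 ≡ 60; y = λ·(30 - 60) - 22 ≡ 52. → (60, 52)
2H = (60, 52).
Finally 2G + 2H:
(22, 59) + (60, 52). λ = (52 - 59)/(60 - 22) ≡ 64/38 mod 71. 38⁻¹ ≡ 43 (mod 71), so λ ≡ 54.
  x = λ² - 22 - 60 = 2916 - 82 ≡ 65; y = λ·(22 - 65) - 59 ≡ 33. → (65, 33)

(65, 33)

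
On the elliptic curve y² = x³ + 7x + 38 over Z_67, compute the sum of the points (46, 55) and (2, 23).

(46, 55) + (2, 23). λ = (23 - 55)/(2 - 46) ≡ 35/23 mod 67. 23⁻¹ ≡ 35 (mod 67), so λ ≡ 19.
  x = λ² - 46 - 2 = 361 - 48 ≡ 45; y = λ·(46 - 45) - 55 ≡ 31. → (45, 31)

(45, 31)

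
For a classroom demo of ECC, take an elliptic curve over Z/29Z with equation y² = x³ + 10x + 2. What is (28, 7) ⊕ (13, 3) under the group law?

(28, 7) + (13, 3). λ = (3 - 7)/(13 - 28) ≡ 25/14 mod 29. 14⁻¹ ≡ 27 (mod 29) since 14·27 = 378 ≡ 1, so λ ≡ 8.
  x = λ² - 28 - 13 = 64 - 41 ≡ 23; y = λ·(28 - 23) - 7 ≡ 4. → (23, 4)

(23, 4)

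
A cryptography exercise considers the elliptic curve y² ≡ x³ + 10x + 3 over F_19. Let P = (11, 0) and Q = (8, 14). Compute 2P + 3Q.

First 2P:
Repeated addition: build up to 2P.
2P: (11, 0) + (11, 0): same x and y₁ ≡ -y₂, so the sum is the point at infinity.
2P = the point at infinity.
Next 3Q:
Repeated addition: build up to 3Q.
2Q: tangent at (8, 14): λ = (3·8² + 10)/(2·14) ≡ 12/9. 9⁻¹ ≡ 17 (mod 19), so λ ≡ 12·17 ≡ 14.
  x = λ² - 8 - 8 = 196 - 16 ≡ 9; y = λ·(8 - 9) - 14 ≡ 10. → (9, 10)
3Q: (9, 10) + (8, 14). λ = (14 - 10)/(8 - 9) ≡ 4/18 mod 19. 18⁻¹ ≡ 18 (mod 19) since 18·18 = 324 ≡ 1, so λ ≡ 15.
  x = λ² - 9 - 8 = 225 - 17 ≡ 18; y = λ·(9 - 18) - 10 ≡ 7. → (18, 7)
3Q = (18, 7).
Finally 2P + 3Q:
the point at infinity + (18, 7) = (18, 7) (identity).

(18, 7)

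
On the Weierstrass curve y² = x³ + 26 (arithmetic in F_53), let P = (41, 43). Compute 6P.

(45, 37)

Double-and-add on 6 = (110)₂. Start with P = (41, 43) for the leading 1-bit.
double: tangent at (41, 43): λ = (3·41² + 0)/(2·43) ≡ 8/33. 33⁻¹ ≡ 45 (mod 53), so λ ≡ 8·45 ≡ 42.
  x = λ² - 41 - 41 = 1764 - 82 ≡ 39; y = λ·(41 - 39) - 43 ≡ 41. → (39, 41)
add P: (39, 41) + (41, 43). λ = (43 - 41)/(41 - 39) ≡ 2/2 mod 53. 2⁻¹ ≡ 27 (mod 53), so λ ≡ 1.
  x = λ² - 39 - 41 = 1 - 80 ≡ 27; y = λ·(39 - 27) - 41 ≡ 24. → (27, 24)
double: tangent at (27, 24): λ = (3·27² + 0)/(2·24) ≡ 14/48. 48⁻¹ ≡ 21 (mod 53), so λ ≡ 14·21 ≡ 29.
  x = λ² - 27 - 27 = 841 - 54 ≡ 45; y = λ·(27 - 45) - 24 ≡ 37. → (45, 37)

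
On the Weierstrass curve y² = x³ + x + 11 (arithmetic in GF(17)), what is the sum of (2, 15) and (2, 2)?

O

The two points share x = 2 and their y-coordinates satisfy 15 + 2 ≡ 0 (mod 17), so they are inverses. Their sum is ∞.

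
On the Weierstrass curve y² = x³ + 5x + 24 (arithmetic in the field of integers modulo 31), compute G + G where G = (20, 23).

tangent at (20, 23): λ = (3·20² + 5)/(2·23) ≡ 27/15. 15⁻¹ ≡ 29 (mod 31), so λ ≡ 27·29 ≡ 8.
  x = λ² - 20 - 20 = 64 - 40 ≡ 24; y = λ·(20 - 24) - 23 ≡ 7. → (24, 7)

(24, 7)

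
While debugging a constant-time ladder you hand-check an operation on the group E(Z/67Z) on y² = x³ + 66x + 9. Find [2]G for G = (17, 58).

(49, 15)

tangent at (17, 58): λ = (3·17² + 66)/(2·58) ≡ 62/49. 49⁻¹ ≡ 26 (mod 67), so λ ≡ 62·26 ≡ 4.
  x = λ² - 17 - 17 = 16 - 34 ≡ 49; y = λ·(17 - 49) - 58 ≡ 15. → (49, 15)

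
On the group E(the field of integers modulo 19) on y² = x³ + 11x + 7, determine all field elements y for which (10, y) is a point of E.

x³ + 11x + 7 = 1117 ≡ 15 (mod 19).
15 is a non-residue mod 19; no y exists.

none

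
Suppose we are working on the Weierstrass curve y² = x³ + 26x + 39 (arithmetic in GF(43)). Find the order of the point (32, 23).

3

2P: tangent at (32, 23): λ = (3·32² + 26)/(2·23) ≡ 2/3. 3⁻¹ ≡ 29 (mod 43), so λ ≡ 2·29 ≡ 15.
  x = λ² - 32 - 32 = 225 - 64 ≡ 32; y = λ·(32 - 32) - 23 ≡ 20. → (32, 20)
3P: (32, 20) + (32, 23): same x and y₁ ≡ -y₂, so the sum is 𝒪.
3P = 𝒪, so the order is 3.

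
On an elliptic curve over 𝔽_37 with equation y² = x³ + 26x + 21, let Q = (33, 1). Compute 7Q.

Repeated addition: build up to 7Q.
2Q: tangent at (33, 1): λ = (3·33² + 26)/(2·1) ≡ 0/2. 2⁻¹ ≡ 19 (mod 37) since 2·19 = 38 ≡ 1, so λ ≡ 0·19 ≡ 0.
  x = λ² - 33 - 33 = 0 - 66 ≡ 8; y = λ·(33 - 8) - 1 ≡ 36. → (8, 36)
3Q: (8, 36) + (33, 1). λ = (1 - 36)/(33 - 8) ≡ 2/25 mod 37. 25⁻¹ ≡ 3 (mod 37), so λ ≡ 6.
  x = λ² - 8 - 33 = 36 - 41 ≡ 32; y = λ·(8 - 32) - 36 ≡ 5. → (32, 5)
4Q: (32, 5) + (33, 1). λ = (1 - 5)/(33 - 32) ≡ 33/1 mod 37. 1⁻¹ ≡ 1 (mod 37), so λ ≡ 33.
  x = λ² - 32 - 33 = 1089 - 65 ≡ 25; y = λ·(32 - 25) - 5 ≡ 4. → (25, 4)
5Q: (25, 4) + (33, 1). λ = (1 - 4)/(33 - 25) ≡ 34/8 mod 37. 8⁻¹ ≡ 14 (mod 37), so λ ≡ 32.
  x = λ² - 25 - 33 = 1024 - 58 ≡ 4; y = λ·(25 - 4) - 4 ≡ 2. → (4, 2)
6Q: (4, 2) + (33, 1). λ = (1 - 2)/(33 - 4) ≡ 36/29 mod 37. 29⁻¹ ≡ 23 (mod 37), so λ ≡ 14.
  x = λ² - 4 - 33 = 196 - 37 ≡ 11; y = λ·(4 - 11) - 2 ≡ 11. → (11, 11)
7Q: (11, 11) + (33, 1). λ = (1 - 11)/(33 - 11) ≡ 27/22 mod 37. 22⁻¹ ≡ 32 (mod 37) since 22·32 = 704 ≡ 1, so λ ≡ 13.
  x = λ² - 11 - 33 = 169 - 44 ≡ 14; y = λ·(11 - 14) - 11 ≡ 24. → (14, 24)

(14, 24)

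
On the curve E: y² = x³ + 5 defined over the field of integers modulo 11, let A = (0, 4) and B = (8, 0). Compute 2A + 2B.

(0, 7)

First 2A:
Repeated addition: build up to 2A.
2A: tangent at (0, 4): λ = (3·0² + 0)/(2·4) ≡ 0/8. 8⁻¹ ≡ 7 (mod 11), so λ ≡ 0·7 ≡ 0.
  x = λ² - 0 - 0 = 0 - 0 ≡ 0; y = λ·(0 - 0) - 4 ≡ 7. → (0, 7)
2A = (0, 7).
Next 2B:
Repeated addition: build up to 2B.
2B: (8, 0) + (8, 0): same x and y₁ ≡ -y₂, so the sum is O.
2B = O.
Finally 2A + 2B:
(0, 7) + O = (0, 7) (identity).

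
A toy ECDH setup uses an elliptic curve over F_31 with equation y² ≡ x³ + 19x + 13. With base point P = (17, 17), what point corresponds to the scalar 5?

(6, 8)

Repeated addition: build up to 5P.
2P: tangent at (17, 17): λ = (3·17² + 19)/(2·17) ≡ 18/3. 3⁻¹ ≡ 21 (mod 31) since 3·21 = 63 ≡ 1, so λ ≡ 18·21 ≡ 6.
  x = λ² - 17 - 17 = 36 - 34 ≡ 2; y = λ·(17 - 2) - 17 ≡ 11. → (2, 11)
3P: (2, 11) + (17, 17). λ = (17 - 11)/(17 - 2) ≡ 6/15 mod 31. 15⁻¹ ≡ 29 (mod 31) since 15·29 = 435 ≡ 1, so λ ≡ 19.
  x = λ² - 2 - 17 = 361 - 19 ≡ 1; y = λ·(2 - 1) - 11 ≡ 8. → (1, 8)
4P: (1, 8) + (17, 17). λ = (17 - 8)/(17 - 1) ≡ 9/16 mod 31. 16⁻¹ ≡ 2 (mod 31) since 16·2 = 32 ≡ 1, so λ ≡ 18.
  x = λ² - 1 - 17 = 324 - 18 ≡ 27; y = λ·(1 - 27) - 8 ≡ 20. → (27, 20)
5P: (27, 20) + (17, 17). λ = (17 - 20)/(17 - 27) ≡ 28/21 mod 31. 21⁻¹ ≡ 3 (mod 31), so λ ≡ 22.
  x = λ² - 27 - 17 = 484 - 44 ≡ 6; y = λ·(27 - 6) - 20 ≡ 8. → (6, 8)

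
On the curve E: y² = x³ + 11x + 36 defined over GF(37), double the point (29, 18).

(7, 30)

tangent at (29, 18): λ = (3·29² + 11)/(2·18) ≡ 18/36. 36⁻¹ ≡ 36 (mod 37) since 36·36 = 1296 ≡ 1, so λ ≡ 18·36 ≡ 19.
  x = λ² - 29 - 29 = 361 - 58 ≡ 7; y = λ·(29 - 7) - 18 ≡ 30. → (7, 30)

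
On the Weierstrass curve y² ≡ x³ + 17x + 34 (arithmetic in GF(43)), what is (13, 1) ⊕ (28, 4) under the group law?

(33, 38)

(13, 1) + (28, 4). λ = (4 - 1)/(28 - 13) ≡ 3/15 mod 43. 15⁻¹ ≡ 23 (mod 43), so λ ≡ 26.
  x = λ² - 13 - 28 = 676 - 41 ≡ 33; y = λ·(13 - 33) - 1 ≡ 38. → (33, 38)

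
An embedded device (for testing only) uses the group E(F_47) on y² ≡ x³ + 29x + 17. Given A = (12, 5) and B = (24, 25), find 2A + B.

First 2A:
Repeated addition: build up to 2A.
2A: tangent at (12, 5): λ = (3·12² + 29)/(2·5) ≡ 38/10. 10⁻¹ ≡ 33 (mod 47), so λ ≡ 38·33 ≡ 32.
  x = λ² - 12 - 12 = 1024 - 24 ≡ 13; y = λ·(12 - 13) - 5 ≡ 10. → (13, 10)
2A = (13, 10).
Finally 2A + B:
(13, 10) + (24, 25). λ = (25 - 10)/(24 - 13) ≡ 15/11 mod 47. 11⁻¹ ≡ 30 (mod 47) since 11·30 = 330 ≡ 1, so λ ≡ 27.
  x = λ² - 13 - 24 = 729 - 37 ≡ 34; y = λ·(13 - 34) - 10 ≡ 34. → (34, 34)

(34, 34)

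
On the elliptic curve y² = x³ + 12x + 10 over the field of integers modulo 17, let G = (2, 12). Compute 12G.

O

Double-and-add on 12 = (1100)₂. Start with G = (2, 12) for the leading 1-bit.
double: tangent at (2, 12): λ = (3·2² + 12)/(2·12) ≡ 7/7. 7⁻¹ ≡ 5 (mod 17), so λ ≡ 7·5 ≡ 1.
  x = λ² - 2 - 2 = 1 - 4 ≡ 14; y = λ·(2 - 14) - 12 ≡ 10. → (14, 10)
add G: (14, 10) + (2, 12). λ = (12 - 10)/(2 - 14) ≡ 2/5 mod 17. 5⁻¹ ≡ 7 (mod 17), so λ ≡ 14.
  x = λ² - 14 - 2 = 196 - 16 ≡ 10; y = λ·(14 - 10) - 10 ≡ 12. → (10, 12)
double: tangent at (10, 12): λ = (3·10² + 12)/(2·12) ≡ 6/7. 7⁻¹ ≡ 5 (mod 17) since 7·5 = 35 ≡ 1, so λ ≡ 6·5 ≡ 13.
  x = λ² - 10 - 10 = 169 - 20 ≡ 13; y = λ·(10 - 13) - 12 ≡ 0. → (13, 0)
double: (13, 0) + (13, 0): same x and y₁ ≡ -y₂, so the sum is O.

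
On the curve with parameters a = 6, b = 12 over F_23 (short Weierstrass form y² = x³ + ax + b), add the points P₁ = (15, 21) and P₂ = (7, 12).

(17, 17)

(15, 21) + (7, 12). λ = (12 - 21)/(7 - 15) ≡ 14/15 mod 23. 15⁻¹ ≡ 20 (mod 23) since 15·20 = 300 ≡ 1, so λ ≡ 4.
  x = λ² - 15 - 7 = 16 - 22 ≡ 17; y = λ·(15 - 17) - 21 ≡ 17. → (17, 17)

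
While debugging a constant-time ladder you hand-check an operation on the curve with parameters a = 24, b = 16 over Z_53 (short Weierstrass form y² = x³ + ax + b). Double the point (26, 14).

(48, 47)

tangent at (26, 14): λ = (3·26² + 24)/(2·14) ≡ 38/28. 28⁻¹ ≡ 36 (mod 53) since 28·36 = 1008 ≡ 1, so λ ≡ 38·36 ≡ 43.
  x = λ² - 26 - 26 = 1849 - 52 ≡ 48; y = λ·(26 - 48) - 14 ≡ 47. → (48, 47)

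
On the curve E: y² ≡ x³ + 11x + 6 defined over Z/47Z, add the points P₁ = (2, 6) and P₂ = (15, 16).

(0, 10)

(2, 6) + (15, 16). λ = (16 - 6)/(15 - 2) ≡ 10/13 mod 47. 13⁻¹ ≡ 29 (mod 47) since 13·29 = 377 ≡ 1, so λ ≡ 8.
  x = λ² - 2 - 15 = 64 - 17 ≡ 0; y = λ·(2 - 0) - 6 ≡ 10. → (0, 10)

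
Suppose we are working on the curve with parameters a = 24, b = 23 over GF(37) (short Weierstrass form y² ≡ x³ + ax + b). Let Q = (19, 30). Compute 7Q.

Double-and-add on 7 = (111)₂. Start with Q = (19, 30) for the leading 1-bit.
double: tangent at (19, 30): λ = (3·19² + 24)/(2·30) ≡ 34/23. 23⁻¹ ≡ 29 (mod 37), so λ ≡ 34·29 ≡ 24.
  x = λ² - 19 - 19 = 576 - 38 ≡ 20; y = λ·(19 - 20) - 30 ≡ 20. → (20, 20)
add Q: (20, 20) + (19, 30). λ = (30 - 20)/(19 - 20) ≡ 10/36 mod 37. 36⁻¹ ≡ 36 (mod 37) since 36·36 = 1296 ≡ 1, so λ ≡ 27.
  x = λ² - 20 - 19 = 729 - 39 ≡ 24; y = λ·(20 - 24) - 20 ≡ 20. → (24, 20)
double: tangent at (24, 20): λ = (3·24² + 24)/(2·20) ≡ 13/3. 3⁻¹ ≡ 25 (mod 37), so λ ≡ 13·25 ≡ 29.
  x = λ² - 24 - 24 = 841 - 48 ≡ 16; y = λ·(24 - 16) - 20 ≡ 27. → (16, 27)
add Q: (16, 27) + (19, 30). λ = (30 - 27)/(19 - 16) ≡ 3/3 mod 37. 3⁻¹ ≡ 25 (mod 37), so λ ≡ 1.
  x = λ² - 16 - 19 = 1 - 35 ≡ 3; y = λ·(16 - 3) - 27 ≡ 23. → (3, 23)

(3, 23)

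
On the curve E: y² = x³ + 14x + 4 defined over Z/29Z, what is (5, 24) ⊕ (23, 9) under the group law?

(5, 24) + (23, 9). λ = (9 - 24)/(23 - 5) ≡ 14/18 mod 29. 18⁻¹ ≡ 21 (mod 29), so λ ≡ 4.
  x = λ² - 5 - 23 = 16 - 28 ≡ 17; y = λ·(5 - 17) - 24 ≡ 15. → (17, 15)

(17, 15)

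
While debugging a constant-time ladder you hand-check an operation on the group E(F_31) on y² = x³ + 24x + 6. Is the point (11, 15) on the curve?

no

y² = 15² ≡ 8; x³ + 24x + 6 = 1601 ≡ 20 (mod 31). 8 ≠ 20.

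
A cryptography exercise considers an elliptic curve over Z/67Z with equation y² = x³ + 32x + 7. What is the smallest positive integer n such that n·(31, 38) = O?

9

2P: tangent at (31, 38): λ = (3·31² + 32)/(2·38) ≡ 34/9. 9⁻¹ ≡ 15 (mod 67) since 9·15 = 135 ≡ 1, so λ ≡ 34·15 ≡ 41.
  x = λ² - 31 - 31 = 1681 - 62 ≡ 11; y = λ·(31 - 11) - 38 ≡ 45. → (11, 45)
3P: (11, 45) + (31, 38). λ = (38 - 45)/(31 - 11) ≡ 60/20 mod 67. 20⁻¹ ≡ 57 (mod 67), so λ ≡ 3.
  x = λ² - 11 - 31 = 9 - 42 ≡ 34; y = λ·(11 - 34) - 45 ≡ 20. → (34, 20)
4P: (34, 20) + (31, 38). λ = (38 - 20)/(31 - 34) ≡ 18/64 mod 67. 64⁻¹ ≡ 22 (mod 67), so λ ≡ 61.
  x = λ² - 34 - 31 = 3721 - 65 ≡ 38; y = λ·(34 - 38) - 20 ≡ 4. → (38, 4)
5P: (38, 4) + (31, 38). λ = (38 - 4)/(31 - 38) ≡ 34/60 mod 67. 60⁻¹ ≡ 19 (mod 67) since 60·19 = 1140 ≡ 1, so λ ≡ 43.
  x = λ² - 38 - 31 = 1849 - 69 ≡ 38; y = λ·(38 - 38) - 4 ≡ 63. → (38, 63)
6P: (38, 63) + (31, 38). λ = (38 - 63)/(31 - 38) ≡ 42/60 mod 67. 60⁻¹ ≡ 19 (mod 67), so λ ≡ 61.
  x = λ² - 38 - 31 = 3721 - 69 ≡ 34; y = λ·(38 - 34) - 63 ≡ 47. → (34, 47)
7P: (34, 47) + (31, 38). λ = (38 - 47)/(31 - 34) ≡ 58/64 mod 67. 64⁻¹ ≡ 22 (mod 67), so λ ≡ 3.
  x = λ² - 34 - 31 = 9 - 65 ≡ 11; y = λ·(34 - 11) - 47 ≡ 22. → (11, 22)
8P: (11, 22) + (31, 38). λ = (38 - 22)/(31 - 11) ≡ 16/20 mod 67. 20⁻¹ ≡ 57 (mod 67) since 20·57 = 1140 ≡ 1, so λ ≡ 41.
  x = λ² - 11 - 31 = 1681 - 42 ≡ 31; y = λ·(11 - 31) - 22 ≡ 29. → (31, 29)
9P: (31, 29) + (31, 38): same x and y₁ ≡ -y₂, so the sum is O.
9P = O, so the order is 9.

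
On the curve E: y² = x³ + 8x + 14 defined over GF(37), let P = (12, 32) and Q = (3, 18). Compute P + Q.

(13, 24)

(12, 32) + (3, 18). λ = (18 - 32)/(3 - 12) ≡ 23/28 mod 37. 28⁻¹ ≡ 4 (mod 37), so λ ≡ 18.
  x = λ² - 12 - 3 = 324 - 15 ≡ 13; y = λ·(12 - 13) - 32 ≡ 24. → (13, 24)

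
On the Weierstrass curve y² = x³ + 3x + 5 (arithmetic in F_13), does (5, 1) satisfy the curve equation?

no

y² = 1² ≡ 1; x³ + 3x + 5 = 145 ≡ 2 (mod 13). 1 ≠ 2.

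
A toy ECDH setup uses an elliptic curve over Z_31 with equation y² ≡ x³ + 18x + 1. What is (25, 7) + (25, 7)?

(0, 1)

tangent at (25, 7): λ = (3·25² + 18)/(2·7) ≡ 2/14. 14⁻¹ ≡ 20 (mod 31) since 14·20 = 280 ≡ 1, so λ ≡ 2·20 ≡ 9.
  x = λ² - 25 - 25 = 81 - 50 ≡ 0; y = λ·(25 - 0) - 7 ≡ 1. → (0, 1)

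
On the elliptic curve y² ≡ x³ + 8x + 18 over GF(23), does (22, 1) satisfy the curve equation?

y² = 1² ≡ 1; x³ + 8x + 18 = 10842 ≡ 9 (mod 23). 1 ≠ 9.

no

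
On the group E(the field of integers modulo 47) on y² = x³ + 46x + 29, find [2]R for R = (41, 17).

tangent at (41, 17): λ = (3·41² + 46)/(2·17) ≡ 13/34. 34⁻¹ ≡ 18 (mod 47) since 34·18 = 612 ≡ 1, so λ ≡ 13·18 ≡ 46.
  x = λ² - 41 - 41 = 2116 - 82 ≡ 13; y = λ·(41 - 13) - 17 ≡ 2. → (13, 2)

(13, 2)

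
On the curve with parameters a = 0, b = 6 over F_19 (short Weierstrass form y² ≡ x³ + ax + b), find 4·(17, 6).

Write Q = (17, 6).
Double-and-add on 4 = (100)₂. Start with Q = (17, 6) for the leading 1-bit.
double: tangent at (17, 6): λ = (3·17² + 0)/(2·6) ≡ 12/12. 12⁻¹ ≡ 8 (mod 19), so λ ≡ 12·8 ≡ 1.
  x = λ² - 17 - 17 = 1 - 34 ≡ 5; y = λ·(17 - 5) - 6 ≡ 6. → (5, 6)
double: tangent at (5, 6): λ = (3·5² + 0)/(2·6) ≡ 18/12. 12⁻¹ ≡ 8 (mod 19) since 12·8 = 96 ≡ 1, so λ ≡ 18·8 ≡ 11.
  x = λ² - 5 - 5 = 121 - 10 ≡ 16; y = λ·(5 - 16) - 6 ≡ 6. → (16, 6)

(16, 6)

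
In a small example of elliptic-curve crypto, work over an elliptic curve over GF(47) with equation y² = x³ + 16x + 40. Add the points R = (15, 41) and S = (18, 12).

(15, 41) + (18, 12). λ = (12 - 41)/(18 - 15) ≡ 18/3 mod 47. 3⁻¹ ≡ 16 (mod 47), so λ ≡ 6.
  x = λ² - 15 - 18 = 36 - 33 ≡ 3; y = λ·(15 - 3) - 41 ≡ 31. → (3, 31)

(3, 31)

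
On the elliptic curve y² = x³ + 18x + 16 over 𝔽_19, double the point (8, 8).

(1, 15)

tangent at (8, 8): λ = (3·8² + 18)/(2·8) ≡ 1/16. 16⁻¹ ≡ 6 (mod 19), so λ ≡ 1·6 ≡ 6.
  x = λ² - 8 - 8 = 36 - 16 ≡ 1; y = λ·(8 - 1) - 8 ≡ 15. → (1, 15)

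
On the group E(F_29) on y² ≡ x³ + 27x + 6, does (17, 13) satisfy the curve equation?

y² = 13² ≡ 24; x³ + 27x + 6 = 5378 ≡ 13 (mod 29). 24 ≠ 13.

no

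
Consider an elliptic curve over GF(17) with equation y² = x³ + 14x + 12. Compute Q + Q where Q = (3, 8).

tangent at (3, 8): λ = (3·3² + 14)/(2·8) ≡ 7/16. 16⁻¹ ≡ 16 (mod 17) since 16·16 = 256 ≡ 1, so λ ≡ 7·16 ≡ 10.
  x = λ² - 3 - 3 = 100 - 6 ≡ 9; y = λ·(3 - 9) - 8 ≡ 0. → (9, 0)

(9, 0)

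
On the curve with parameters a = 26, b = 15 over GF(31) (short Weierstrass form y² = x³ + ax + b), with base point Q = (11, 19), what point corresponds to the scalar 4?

Repeated addition: build up to 4Q.
2Q: tangent at (11, 19): λ = (3·11² + 26)/(2·19) ≡ 17/7. 7⁻¹ ≡ 9 (mod 31) since 7·9 = 63 ≡ 1, so λ ≡ 17·9 ≡ 29.
  x = λ² - 11 - 11 = 841 - 22 ≡ 13; y = λ·(11 - 13) - 19 ≡ 16. → (13, 16)
3Q: (13, 16) + (11, 19). λ = (19 - 16)/(11 - 13) ≡ 3/29 mod 31. 29⁻¹ ≡ 15 (mod 31) since 29·15 = 435 ≡ 1, so λ ≡ 14.
  x = λ² - 13 - 11 = 196 - 24 ≡ 17; y = λ·(13 - 17) - 16 ≡ 21. → (17, 21)
4Q: (17, 21) + (11, 19). λ = (19 - 21)/(11 - 17) ≡ 29/25 mod 31. 25⁻¹ ≡ 5 (mod 31), so λ ≡ 21.
  x = λ² - 17 - 11 = 441 - 28 ≡ 10; y = λ·(17 - 10) - 21 ≡ 2. → (10, 2)

(10, 2)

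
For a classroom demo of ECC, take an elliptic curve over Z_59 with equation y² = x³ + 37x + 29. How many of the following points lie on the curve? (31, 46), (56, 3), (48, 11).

(31, 46): 46² ≡ 51, rhs ≡ 51 → on.
(56, 3): 3² ≡ 9, rhs ≡ 9 → on.
(48, 11): 11² ≡ 3, rhs ≡ 2 → off.

2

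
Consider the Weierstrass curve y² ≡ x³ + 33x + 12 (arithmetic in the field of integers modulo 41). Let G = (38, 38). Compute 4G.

Repeated addition: build up to 4G.
2G: tangent at (38, 38): λ = (3·38² + 33)/(2·38) ≡ 19/35. 35⁻¹ ≡ 34 (mod 41) since 35·34 = 1190 ≡ 1, so λ ≡ 19·34 ≡ 31.
  x = λ² - 38 - 38 = 961 - 76 ≡ 24; y = λ·(38 - 24) - 38 ≡ 27. → (24, 27)
3G: (24, 27) + (38, 38). λ = (38 - 27)/(38 - 24) ≡ 11/14 mod 41. 14⁻¹ ≡ 3 (mod 41), so λ ≡ 33.
  x = λ² - 24 - 38 = 1089 - 62 ≡ 2; y = λ·(24 - 2) - 27 ≡ 2. → (2, 2)
4G: (2, 2) + (38, 38). λ = (38 - 2)/(38 - 2) ≡ 36/36 mod 41. 36⁻¹ ≡ 8 (mod 41) since 36·8 = 288 ≡ 1, so λ ≡ 1.
  x = λ² - 2 - 38 = 1 - 40 ≡ 2; y = λ·(2 - 2) - 2 ≡ 39. → (2, 39)

(2, 39)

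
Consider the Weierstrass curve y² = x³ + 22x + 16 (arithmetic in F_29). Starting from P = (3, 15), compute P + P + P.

Repeated addition: build up to 3P.
2P: tangent at (3, 15): λ = (3·3² + 22)/(2·15) ≡ 20/1. 1⁻¹ ≡ 1 (mod 29) since 1·1 = 1 ≡ 1, so λ ≡ 20·1 ≡ 20.
  x = λ² - 3 - 3 = 400 - 6 ≡ 17; y = λ·(3 - 17) - 15 ≡ 24. → (17, 24)
3P: (17, 24) + (3, 15). λ = (15 - 24)/(3 - 17) ≡ 20/15 mod 29. 15⁻¹ ≡ 2 (mod 29), so λ ≡ 11.
  x = λ² - 17 - 3 = 121 - 20 ≡ 14; y = λ·(17 - 14) - 24 ≡ 9. → (14, 9)

(14, 9)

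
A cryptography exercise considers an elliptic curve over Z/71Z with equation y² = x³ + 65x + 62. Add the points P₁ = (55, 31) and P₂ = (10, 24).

(15, 62)

(55, 31) + (10, 24). λ = (24 - 31)/(10 - 55) ≡ 64/26 mod 71. 26⁻¹ ≡ 41 (mod 71), so λ ≡ 68.
  x = λ² - 55 - 10 = 4624 - 65 ≡ 15; y = λ·(55 - 15) - 31 ≡ 62. → (15, 62)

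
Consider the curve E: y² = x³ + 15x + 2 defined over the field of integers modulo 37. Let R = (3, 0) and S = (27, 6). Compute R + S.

(3, 0) + (27, 6). λ = (6 - 0)/(27 - 3) ≡ 6/24 mod 37. 24⁻¹ ≡ 17 (mod 37), so λ ≡ 28.
  x = λ² - 3 - 27 = 784 - 30 ≡ 14; y = λ·(3 - 14) - 0 ≡ 25. → (14, 25)

(14, 25)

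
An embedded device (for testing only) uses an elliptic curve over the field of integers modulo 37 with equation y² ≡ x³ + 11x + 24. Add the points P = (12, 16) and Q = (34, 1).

(29, 4)

(12, 16) + (34, 1). λ = (1 - 16)/(34 - 12) ≡ 22/22 mod 37. 22⁻¹ ≡ 32 (mod 37), so λ ≡ 1.
  x = λ² - 12 - 34 = 1 - 46 ≡ 29; y = λ·(12 - 29) - 16 ≡ 4. → (29, 4)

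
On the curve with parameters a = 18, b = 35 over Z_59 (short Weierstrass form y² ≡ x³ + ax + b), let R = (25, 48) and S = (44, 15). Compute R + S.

(25, 48) + (44, 15). λ = (15 - 48)/(44 - 25) ≡ 26/19 mod 59. 19⁻¹ ≡ 28 (mod 59), so λ ≡ 20.
  x = λ² - 25 - 44 = 400 - 69 ≡ 36; y = λ·(25 - 36) - 48 ≡ 27. → (36, 27)

(36, 27)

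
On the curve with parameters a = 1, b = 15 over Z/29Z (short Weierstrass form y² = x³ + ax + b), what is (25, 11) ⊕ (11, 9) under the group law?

(9, 12)

(25, 11) + (11, 9). λ = (9 - 11)/(11 - 25) ≡ 27/15 mod 29. 15⁻¹ ≡ 2 (mod 29), so λ ≡ 25.
  x = λ² - 25 - 11 = 625 - 36 ≡ 9; y = λ·(25 - 9) - 11 ≡ 12. → (9, 12)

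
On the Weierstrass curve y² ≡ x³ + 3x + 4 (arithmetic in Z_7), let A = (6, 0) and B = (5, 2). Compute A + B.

(6, 0) + (5, 2). λ = (2 - 0)/(5 - 6) ≡ 2/6 mod 7. 6⁻¹ ≡ 6 (mod 7) since 6·6 = 36 ≡ 1, so λ ≡ 5.
  x = λ² - 6 - 5 = 25 - 11 ≡ 0; y = λ·(6 - 0) - 0 ≡ 2. → (0, 2)

(0, 2)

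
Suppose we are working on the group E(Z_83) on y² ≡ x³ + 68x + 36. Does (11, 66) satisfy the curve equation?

y² = 66² ≡ 40; x³ + 68x + 36 = 2115 ≡ 40 (mod 83). 40 = 40.

yes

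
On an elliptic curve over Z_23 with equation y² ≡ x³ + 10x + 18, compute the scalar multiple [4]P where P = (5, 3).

(5, 20)

Repeated addition: build up to 4P.
2P: tangent at (5, 3): λ = (3·5² + 10)/(2·3) ≡ 16/6. 6⁻¹ ≡ 4 (mod 23), so λ ≡ 16·4 ≡ 18.
  x = λ² - 5 - 5 = 324 - 10 ≡ 15; y = λ·(5 - 15) - 3 ≡ 1. → (15, 1)
3P: (15, 1) + (5, 3). λ = (3 - 1)/(5 - 15) ≡ 2/13 mod 23. 13⁻¹ ≡ 16 (mod 23) since 13·16 = 208 ≡ 1, so λ ≡ 9.
  x = λ² - 15 - 5 = 81 - 20 ≡ 15; y = λ·(15 - 15) - 1 ≡ 22. → (15, 22)
4P: (15, 22) + (5, 3). λ = (3 - 22)/(5 - 15) ≡ 4/13 mod 23. 13⁻¹ ≡ 16 (mod 23), so λ ≡ 18.
  x = λ² - 15 - 5 = 324 - 20 ≡ 5; y = λ·(15 - 5) - 22 ≡ 20. → (5, 20)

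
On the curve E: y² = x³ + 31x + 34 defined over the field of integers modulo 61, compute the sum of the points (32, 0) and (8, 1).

(12, 50)

(32, 0) + (8, 1). λ = (1 - 0)/(8 - 32) ≡ 1/37 mod 61. 37⁻¹ ≡ 33 (mod 61) since 37·33 = 1221 ≡ 1, so λ ≡ 33.
  x = λ² - 32 - 8 = 1089 - 40 ≡ 12; y = λ·(32 - 12) - 0 ≡ 50. → (12, 50)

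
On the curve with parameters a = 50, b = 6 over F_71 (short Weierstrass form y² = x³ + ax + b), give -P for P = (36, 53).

(36, 18)

-(36, 53) = (36, -53 mod 71) = (36, 18).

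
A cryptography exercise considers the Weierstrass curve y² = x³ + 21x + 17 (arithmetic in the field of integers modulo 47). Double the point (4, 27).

tangent at (4, 27): λ = (3·4² + 21)/(2·27) ≡ 22/7. 7⁻¹ ≡ 27 (mod 47), so λ ≡ 22·27 ≡ 30.
  x = λ² - 4 - 4 = 900 - 8 ≡ 46; y = λ·(4 - 46) - 27 ≡ 29. → (46, 29)

(46, 29)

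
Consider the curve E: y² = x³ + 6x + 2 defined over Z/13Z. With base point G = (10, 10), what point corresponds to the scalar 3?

Repeated addition: build up to 3G.
2G: tangent at (10, 10): λ = (3·10² + 6)/(2·10) ≡ 7/7. 7⁻¹ ≡ 2 (mod 13) since 7·2 = 14 ≡ 1, so λ ≡ 7·2 ≡ 1.
  x = λ² - 10 - 10 = 1 - 20 ≡ 7; y = λ·(10 - 7) - 10 ≡ 6. → (7, 6)
3G: (7, 6) + (10, 10). λ = (10 - 6)/(10 - 7) ≡ 4/3 mod 13. 3⁻¹ ≡ 9 (mod 13), so λ ≡ 10.
  x = λ² - 7 - 10 = 100 - 17 ≡ 5; y = λ·(7 - 5) - 6 ≡ 1. → (5, 1)

(5, 1)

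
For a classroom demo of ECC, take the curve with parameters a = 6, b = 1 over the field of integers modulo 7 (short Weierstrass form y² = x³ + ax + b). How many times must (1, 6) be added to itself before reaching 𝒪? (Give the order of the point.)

2P: tangent at (1, 6): λ = (3·1² + 6)/(2·6) ≡ 2/5. 5⁻¹ ≡ 3 (mod 7), so λ ≡ 2·3 ≡ 6.
  x = λ² - 1 - 1 = 36 - 2 ≡ 6; y = λ·(1 - 6) - 6 ≡ 6. → (6, 6)
3P: (6, 6) + (1, 6). λ = (6 - 6)/(1 - 6) ≡ 0/2 mod 7. 2⁻¹ ≡ 4 (mod 7), so λ ≡ 0.
  x = λ² - 6 - 1 = 0 - 7 ≡ 0; y = λ·(6 - 0) - 6 ≡ 1. → (0, 1)
4P: (0, 1) + (1, 6). λ = (6 - 1)/(1 - 0) ≡ 5/1 mod 7. 1⁻¹ ≡ 1 (mod 7), so λ ≡ 5.
  x = λ² - 0 - 1 = 25 - 1 ≡ 3; y = λ·(0 - 3) - 1 ≡ 5. → (3, 5)
5P: (3, 5) + (1, 6). λ = (6 - 5)/(1 - 3) ≡ 1/5 mod 7. 5⁻¹ ≡ 3 (mod 7), so λ ≡ 3.
  x = λ² - 3 - 1 = 9 - 4 ≡ 5; y = λ·(3 - 5) - 5 ≡ 3. → (5, 3)
6P: (5, 3) + (1, 6). λ = (6 - 3)/(1 - 5) ≡ 3/3 mod 7. 3⁻¹ ≡ 5 (mod 7), so λ ≡ 1.
  x = λ² - 5 - 1 = 1 - 6 ≡ 2; y = λ·(5 - 2) - 3 ≡ 0. → (2, 0)
7P: (2, 0) + (1, 6). λ = (6 - 0)/(1 - 2) ≡ 6/6 mod 7. 6⁻¹ ≡ 6 (mod 7), so λ ≡ 1.
  x = λ² - 2 - 1 = 1 - 3 ≡ 5; y = λ·(2 - 5) - 0 ≡ 4. → (5, 4)
8P: (5, 4) + (1, 6). λ = (6 - 4)/(1 - 5) ≡ 2/3 mod 7. 3⁻¹ ≡ 5 (mod 7) since 3·5 = 15 ≡ 1, so λ ≡ 3.
  x = λ² - 5 - 1 = 9 - 6 ≡ 3; y = λ·(5 - 3) - 4 ≡ 2. → (3, 2)
9P: (3, 2) + (1, 6). λ = (6 - 2)/(1 - 3) ≡ 4/5 mod 7. 5⁻¹ ≡ 3 (mod 7), so λ ≡ 5.
  x = λ² - 3 - 1 = 25 - 4 ≡ 0; y = λ·(3 - 0) - 2 ≡ 6. → (0, 6)
10P: (0, 6) + (1, 6). λ = (6 - 6)/(1 - 0) ≡ 0/1 mod 7. 1⁻¹ ≡ 1 (mod 7), so λ ≡ 0.
  x = λ² - 0 - 1 = 0 - 1 ≡ 6; y = λ·(0 - 6) - 6 ≡ 1. → (6, 1)
11P: (6, 1) + (1, 6). λ = (6 - 1)/(1 - 6) ≡ 5/2 mod 7. 2⁻¹ ≡ 4 (mod 7), so λ ≡ 6.
  x = λ² - 6 - 1 = 36 - 7 ≡ 1; y = λ·(6 - 1) - 1 ≡ 1. → (1, 1)
12P: (1, 1) + (1, 6): same x and y₁ ≡ -y₂, so the sum is 𝒪.
12P = 𝒪, so the order is 12.

12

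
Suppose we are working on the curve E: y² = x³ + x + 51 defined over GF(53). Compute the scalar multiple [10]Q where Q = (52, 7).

Double-and-add on 10 = (1010)₂. Start with Q = (52, 7) for the leading 1-bit.
double: tangent at (52, 7): λ = (3·52² + 1)/(2·7) ≡ 4/14. 14⁻¹ ≡ 19 (mod 53) since 14·19 = 266 ≡ 1, so λ ≡ 4·19 ≡ 23.
  x = λ² - 52 - 52 = 529 - 104 ≡ 1; y = λ·(52 - 1) - 7 ≡ 0. → (1, 0)
double: (1, 0) + (1, 0): same x and y₁ ≡ -y₂, so the sum is O.
add Q: O + (52, 7) = (52, 7) (identity).
double: tangent at (52, 7): λ = (3·52² + 1)/(2·7) ≡ 4/14. 14⁻¹ ≡ 19 (mod 53), so λ ≡ 4·19 ≡ 23.
  x = λ² - 52 - 52 = 529 - 104 ≡ 1; y = λ·(52 - 1) - 7 ≡ 0. → (1, 0)

(1, 0)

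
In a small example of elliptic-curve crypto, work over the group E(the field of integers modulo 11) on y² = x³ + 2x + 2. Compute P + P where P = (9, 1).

(9, 10)

tangent at (9, 1): λ = (3·9² + 2)/(2·1) ≡ 3/2. 2⁻¹ ≡ 6 (mod 11), so λ ≡ 3·6 ≡ 7.
  x = λ² - 9 - 9 = 49 - 18 ≡ 9; y = λ·(9 - 9) - 1 ≡ 10. → (9, 10)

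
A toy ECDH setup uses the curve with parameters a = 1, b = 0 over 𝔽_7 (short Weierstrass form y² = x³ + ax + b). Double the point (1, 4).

(0, 0)

tangent at (1, 4): λ = (3·1² + 1)/(2·4) ≡ 4/1. 1⁻¹ ≡ 1 (mod 7), so λ ≡ 4·1 ≡ 4.
  x = λ² - 1 - 1 = 16 - 2 ≡ 0; y = λ·(1 - 0) - 4 ≡ 0. → (0, 0)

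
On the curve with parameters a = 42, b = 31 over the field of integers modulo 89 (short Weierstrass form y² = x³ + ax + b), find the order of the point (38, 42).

2P: tangent at (38, 42): λ = (3·38² + 42)/(2·42) ≡ 13/84. 84⁻¹ ≡ 71 (mod 89) since 84·71 = 5964 ≡ 1, so λ ≡ 13·71 ≡ 33.
  x = λ² - 38 - 38 = 1089 - 76 ≡ 34; y = λ·(38 - 34) - 42 ≡ 1. → (34, 1)
3P: (34, 1) + (38, 42). λ = (42 - 1)/(38 - 34) ≡ 41/4 mod 89. 4⁻¹ ≡ 67 (mod 89), so λ ≡ 77.
  x = λ² - 34 - 38 = 5929 - 72 ≡ 72; y = λ·(34 - 72) - 1 ≡ 10. → (72, 10)
4P: (72, 10) + (38, 42). λ = (42 - 10)/(38 - 72) ≡ 32/55 mod 89. 55⁻¹ ≡ 34 (mod 89), so λ ≡ 20.
  x = λ² - 72 - 38 = 400 - 110 ≡ 23; y = λ·(72 - 23) - 10 ≡ 80. → (23, 80)
5P: (23, 80) + (38, 42). λ = (42 - 80)/(38 - 23) ≡ 51/15 mod 89. 15⁻¹ ≡ 6 (mod 89) since 15·6 = 90 ≡ 1, so λ ≡ 39.
  x = λ² - 23 - 38 = 1521 - 61 ≡ 36; y = λ·(23 - 36) - 80 ≡ 36. → (36, 36)
6P: (36, 36) + (38, 42). λ = (42 - 36)/(38 - 36) ≡ 6/2 mod 89. 2⁻¹ ≡ 45 (mod 89) since 2·45 = 90 ≡ 1, so λ ≡ 3.
  x = λ² - 36 - 38 = 9 - 74 ≡ 24; y = λ·(36 - 24) - 36 ≡ 0. → (24, 0)
7P: (24, 0) + (38, 42). λ = (42 - 0)/(38 - 24) ≡ 42/14 mod 89. 14⁻¹ ≡ 70 (mod 89) since 14·70 = 980 ≡ 1, so λ ≡ 3.
  x = λ² - 24 - 38 = 9 - 62 ≡ 36; y = λ·(24 - 36) - 0 ≡ 53. → (36, 53)
8P: (36, 53) + (38, 42). λ = (42 - 53)/(38 - 36) ≡ 78/2 mod 89. 2⁻¹ ≡ 45 (mod 89), so λ ≡ 39.
  x = λ² - 36 - 38 = 1521 - 74 ≡ 23; y = λ·(36 - 23) - 53 ≡ 9. → (23, 9)
9P: (23, 9) + (38, 42). λ = (42 - 9)/(38 - 23) ≡ 33/15 mod 89. 15⁻¹ ≡ 6 (mod 89), so λ ≡ 20.
  x = λ² - 23 - 38 = 400 - 61 ≡ 72; y = λ·(23 - 72) - 9 ≡ 79. → (72, 79)
10P: (72, 79) + (38, 42). λ = (42 - 79)/(38 - 72) ≡ 52/55 mod 89. 55⁻¹ ≡ 34 (mod 89) since 55·34 = 1870 ≡ 1, so λ ≡ 77.
  x = λ² - 72 - 38 = 5929 - 110 ≡ 34; y = λ·(72 - 34) - 79 ≡ 88. → (34, 88)
11P: (34, 88) + (38, 42). λ = (42 - 88)/(38 - 34) ≡ 43/4 mod 89. 4⁻¹ ≡ 67 (mod 89), so λ ≡ 33.
  x = λ² - 34 - 38 = 1089 - 72 ≡ 38; y = λ·(34 - 38) - 88 ≡ 47. → (38, 47)
12P: (38, 47) + (38, 42): same x and y₁ ≡ -y₂, so the sum is ∞.
12P = ∞, so the order is 12.

12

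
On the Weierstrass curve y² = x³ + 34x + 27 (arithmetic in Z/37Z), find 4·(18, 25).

(9, 10)

Write G = (18, 25).
Repeated addition: build up to 4G.
2G: tangent at (18, 25): λ = (3·18² + 34)/(2·25) ≡ 7/13. 13⁻¹ ≡ 20 (mod 37) since 13·20 = 260 ≡ 1, so λ ≡ 7·20 ≡ 29.
  x = λ² - 18 - 18 = 841 - 36 ≡ 28; y = λ·(18 - 28) - 25 ≡ 18. → (28, 18)
3G: (28, 18) + (18, 25). λ = (25 - 18)/(18 - 28) ≡ 7/27 mod 37. 27⁻¹ ≡ 11 (mod 37), so λ ≡ 3.
  x = λ² - 28 - 18 = 9 - 46 ≡ 0; y = λ·(28 - 0) - 18 ≡ 29. → (0, 29)
4G: (0, 29) + (18, 25). λ = (25 - 29)/(18 - 0) ≡ 33/18 mod 37. 18⁻¹ ≡ 35 (mod 37), so λ ≡ 8.
  x = λ² - 0 - 18 = 64 - 18 ≡ 9; y = λ·(0 - 9) - 29 ≡ 10. → (9, 10)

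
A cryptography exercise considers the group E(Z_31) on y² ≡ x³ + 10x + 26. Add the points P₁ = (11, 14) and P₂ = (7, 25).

(11, 14) + (7, 25). λ = (25 - 14)/(7 - 11) ≡ 11/27 mod 31. 27⁻¹ ≡ 23 (mod 31), so λ ≡ 5.
  x = λ² - 11 - 7 = 25 - 18 ≡ 7; y = λ·(11 - 7) - 14 ≡ 6. → (7, 6)

(7, 6)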